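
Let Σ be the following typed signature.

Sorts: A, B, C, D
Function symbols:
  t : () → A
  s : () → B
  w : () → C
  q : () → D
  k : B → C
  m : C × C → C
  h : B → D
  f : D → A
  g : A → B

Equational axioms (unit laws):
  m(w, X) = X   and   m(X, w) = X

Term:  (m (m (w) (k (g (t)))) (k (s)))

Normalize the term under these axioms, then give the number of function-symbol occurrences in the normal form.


1. (m (m (w) (k (g (t)))) (k (s)))  →  (m (k (g (t))) (k (s)))
normal form: (m (k (g (t))) (k (s)))

size = 6


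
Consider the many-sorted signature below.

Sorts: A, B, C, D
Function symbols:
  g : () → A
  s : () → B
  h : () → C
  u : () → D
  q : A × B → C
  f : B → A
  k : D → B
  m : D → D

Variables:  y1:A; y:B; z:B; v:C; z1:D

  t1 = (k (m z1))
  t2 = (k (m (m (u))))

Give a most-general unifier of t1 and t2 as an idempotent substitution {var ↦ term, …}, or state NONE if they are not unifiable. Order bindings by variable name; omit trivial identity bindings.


{z1 ↦ (m (u))}


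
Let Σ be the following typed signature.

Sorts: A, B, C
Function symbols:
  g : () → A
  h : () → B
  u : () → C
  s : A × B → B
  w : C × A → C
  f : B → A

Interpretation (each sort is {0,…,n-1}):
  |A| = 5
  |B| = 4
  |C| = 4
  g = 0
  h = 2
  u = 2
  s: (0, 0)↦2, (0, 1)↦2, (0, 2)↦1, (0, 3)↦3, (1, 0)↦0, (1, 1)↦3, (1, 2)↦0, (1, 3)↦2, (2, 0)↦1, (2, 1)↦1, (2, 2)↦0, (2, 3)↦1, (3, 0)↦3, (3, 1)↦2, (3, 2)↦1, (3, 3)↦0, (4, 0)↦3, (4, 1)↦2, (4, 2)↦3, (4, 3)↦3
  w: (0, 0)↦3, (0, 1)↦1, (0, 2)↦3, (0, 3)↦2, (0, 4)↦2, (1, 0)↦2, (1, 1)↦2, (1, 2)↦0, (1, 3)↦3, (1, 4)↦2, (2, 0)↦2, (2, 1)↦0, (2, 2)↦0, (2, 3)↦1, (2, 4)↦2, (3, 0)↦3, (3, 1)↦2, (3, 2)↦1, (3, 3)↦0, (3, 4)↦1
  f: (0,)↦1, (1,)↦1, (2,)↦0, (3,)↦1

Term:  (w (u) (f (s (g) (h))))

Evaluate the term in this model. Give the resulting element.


  u = 2
  g = 0
  h = 2
  (s (g) (h)) = s(0, 2) = 1
  (f (s (g) (h))) = f(1,) = 1
  (w (u) (f (s (g) (h)))) = w(2, 1) = 0

value = 0


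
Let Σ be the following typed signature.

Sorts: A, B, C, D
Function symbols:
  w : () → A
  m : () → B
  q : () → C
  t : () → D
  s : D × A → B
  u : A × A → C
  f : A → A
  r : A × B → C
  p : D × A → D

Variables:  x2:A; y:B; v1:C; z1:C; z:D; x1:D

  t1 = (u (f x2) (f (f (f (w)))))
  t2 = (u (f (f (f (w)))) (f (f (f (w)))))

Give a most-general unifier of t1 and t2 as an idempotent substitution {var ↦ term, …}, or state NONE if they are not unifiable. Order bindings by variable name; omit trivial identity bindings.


{x2 ↦ (f (f (w)))}


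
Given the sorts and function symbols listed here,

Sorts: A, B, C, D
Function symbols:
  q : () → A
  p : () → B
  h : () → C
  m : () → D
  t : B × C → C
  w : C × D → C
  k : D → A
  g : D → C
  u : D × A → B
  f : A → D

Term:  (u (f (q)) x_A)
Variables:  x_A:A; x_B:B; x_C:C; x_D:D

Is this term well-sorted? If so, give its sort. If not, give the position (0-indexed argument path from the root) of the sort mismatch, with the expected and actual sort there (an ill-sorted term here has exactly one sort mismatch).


    (q) : A
  (f (q)) : D
  x_A : A
(u (f (q)) x_A) : B

well-sorted; sort = B


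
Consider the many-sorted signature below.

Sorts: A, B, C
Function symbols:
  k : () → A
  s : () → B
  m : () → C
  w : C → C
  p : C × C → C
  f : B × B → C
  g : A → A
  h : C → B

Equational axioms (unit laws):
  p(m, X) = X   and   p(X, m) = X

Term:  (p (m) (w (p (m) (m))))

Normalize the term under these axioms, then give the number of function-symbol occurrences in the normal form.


size = 2

1. (p (m) (w (p (m) (m))))  →  (w (p (m) (m)))
2. (w (p (m) (m)))  →  (w (m))
normal form: (w (m))


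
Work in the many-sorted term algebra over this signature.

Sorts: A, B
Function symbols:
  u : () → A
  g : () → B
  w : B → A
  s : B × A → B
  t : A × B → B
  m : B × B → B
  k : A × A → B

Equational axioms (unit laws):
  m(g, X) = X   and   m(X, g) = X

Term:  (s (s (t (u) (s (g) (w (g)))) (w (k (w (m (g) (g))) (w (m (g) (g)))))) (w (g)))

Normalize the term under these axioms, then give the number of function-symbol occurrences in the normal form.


1. (s (s (t (u) (s (g) (w (g)))) (w (k (w (m (g) (g))) (w (m (g) (g)))))) (w (g)))  →  (s (s (t (u) (s (g) (w (g)))) (w (k (w (g)) (w (m (g) (g)))))) (w (g)))
2. (s (s (t (u) (s (g) (w (g)))) (w (k (w (g)) (w (m (g) (g)))))) (w (g)))  →  (s (s (t (u) (s (g) (w (g)))) (w (k (w (g)) (w (g))))) (w (g)))
normal form: (s (s (t (u) (s (g) (w (g)))) (w (k (w (g)) (w (g))))) (w (g)))

size = 16


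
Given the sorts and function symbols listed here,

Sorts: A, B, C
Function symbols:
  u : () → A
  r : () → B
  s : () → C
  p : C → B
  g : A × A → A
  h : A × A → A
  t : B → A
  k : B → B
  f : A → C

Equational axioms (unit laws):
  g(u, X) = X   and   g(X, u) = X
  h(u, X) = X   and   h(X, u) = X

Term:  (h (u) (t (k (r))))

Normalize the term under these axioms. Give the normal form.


1. (h (u) (t (k (r))))  →  (t (k (r)))

normal form = (t (k (r)))


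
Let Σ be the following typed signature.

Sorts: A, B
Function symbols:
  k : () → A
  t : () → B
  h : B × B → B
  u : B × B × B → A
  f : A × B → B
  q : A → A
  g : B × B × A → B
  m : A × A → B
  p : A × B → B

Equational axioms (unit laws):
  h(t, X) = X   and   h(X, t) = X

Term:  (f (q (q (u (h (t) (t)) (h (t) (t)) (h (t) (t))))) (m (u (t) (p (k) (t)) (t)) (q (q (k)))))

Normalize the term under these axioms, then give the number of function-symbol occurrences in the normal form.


size = 17

1. (f (q (q (u (h (t) (t)) (h (t) (t)) (h (t) (t))))) (m (u (t) (p (k) (t)) (t)) (q (q (k)))))  →  (f (q (q (u (t) (h (t) (t)) (h (t) (t))))) (m (u (t) (p (k) (t)) (t)) (q (q (k)))))
2. (f (q (q (u (t) (h (t) (t)) (h (t) (t))))) (m (u (t) (p (k) (t)) (t)) (q (q (k)))))  →  (f (q (q (u (t) (t) (h (t) (t))))) (m (u (t) (p (k) (t)) (t)) (q (q (k)))))
3. (f (q (q (u (t) (t) (h (t) (t))))) (m (u (t) (p (k) (t)) (t)) (q (q (k)))))  →  (f (q (q (u (t) (t) (t)))) (m (u (t) (p (k) (t)) (t)) (q (q (k)))))
normal form: (f (q (q (u (t) (t) (t)))) (m (u (t) (p (k) (t)) (t)) (q (q (k)))))


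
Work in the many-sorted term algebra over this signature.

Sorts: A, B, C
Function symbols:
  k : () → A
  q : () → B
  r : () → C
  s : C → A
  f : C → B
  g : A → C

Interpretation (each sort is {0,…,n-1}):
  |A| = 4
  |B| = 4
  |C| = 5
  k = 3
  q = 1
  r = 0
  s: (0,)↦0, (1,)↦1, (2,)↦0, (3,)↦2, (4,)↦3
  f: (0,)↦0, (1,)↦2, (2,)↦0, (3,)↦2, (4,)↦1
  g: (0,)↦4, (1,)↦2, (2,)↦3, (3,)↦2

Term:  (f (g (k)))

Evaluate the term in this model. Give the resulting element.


value = 0

  k = 3
  (g (k)) = g(3,) = 2
  (f (g (k))) = f(2,) = 0


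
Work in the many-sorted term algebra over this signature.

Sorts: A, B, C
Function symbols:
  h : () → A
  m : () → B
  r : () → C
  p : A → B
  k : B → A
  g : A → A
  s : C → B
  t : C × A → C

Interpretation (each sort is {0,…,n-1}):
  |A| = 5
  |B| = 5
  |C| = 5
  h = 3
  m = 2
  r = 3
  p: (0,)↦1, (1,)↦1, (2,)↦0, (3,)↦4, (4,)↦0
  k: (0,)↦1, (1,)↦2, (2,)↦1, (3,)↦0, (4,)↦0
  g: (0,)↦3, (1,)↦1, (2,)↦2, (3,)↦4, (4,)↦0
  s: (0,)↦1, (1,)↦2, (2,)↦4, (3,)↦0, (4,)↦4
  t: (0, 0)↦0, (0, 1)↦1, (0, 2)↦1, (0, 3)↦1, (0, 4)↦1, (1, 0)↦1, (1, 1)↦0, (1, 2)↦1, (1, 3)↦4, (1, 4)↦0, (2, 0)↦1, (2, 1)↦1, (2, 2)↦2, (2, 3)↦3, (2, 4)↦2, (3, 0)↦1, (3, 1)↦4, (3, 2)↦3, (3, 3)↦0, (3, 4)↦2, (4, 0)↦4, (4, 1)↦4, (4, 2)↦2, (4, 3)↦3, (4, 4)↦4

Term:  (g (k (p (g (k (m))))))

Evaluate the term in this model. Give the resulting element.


value = 2

  m = 2
  (k (m)) = k(2,) = 1
  (g (k (m))) = g(1,) = 1
  (p (g (k (m)))) = p(1,) = 1
  (k (p (g (k (m))))) = k(1,) = 2
  (g (k (p (g (k (m)))))) = g(2,) = 2


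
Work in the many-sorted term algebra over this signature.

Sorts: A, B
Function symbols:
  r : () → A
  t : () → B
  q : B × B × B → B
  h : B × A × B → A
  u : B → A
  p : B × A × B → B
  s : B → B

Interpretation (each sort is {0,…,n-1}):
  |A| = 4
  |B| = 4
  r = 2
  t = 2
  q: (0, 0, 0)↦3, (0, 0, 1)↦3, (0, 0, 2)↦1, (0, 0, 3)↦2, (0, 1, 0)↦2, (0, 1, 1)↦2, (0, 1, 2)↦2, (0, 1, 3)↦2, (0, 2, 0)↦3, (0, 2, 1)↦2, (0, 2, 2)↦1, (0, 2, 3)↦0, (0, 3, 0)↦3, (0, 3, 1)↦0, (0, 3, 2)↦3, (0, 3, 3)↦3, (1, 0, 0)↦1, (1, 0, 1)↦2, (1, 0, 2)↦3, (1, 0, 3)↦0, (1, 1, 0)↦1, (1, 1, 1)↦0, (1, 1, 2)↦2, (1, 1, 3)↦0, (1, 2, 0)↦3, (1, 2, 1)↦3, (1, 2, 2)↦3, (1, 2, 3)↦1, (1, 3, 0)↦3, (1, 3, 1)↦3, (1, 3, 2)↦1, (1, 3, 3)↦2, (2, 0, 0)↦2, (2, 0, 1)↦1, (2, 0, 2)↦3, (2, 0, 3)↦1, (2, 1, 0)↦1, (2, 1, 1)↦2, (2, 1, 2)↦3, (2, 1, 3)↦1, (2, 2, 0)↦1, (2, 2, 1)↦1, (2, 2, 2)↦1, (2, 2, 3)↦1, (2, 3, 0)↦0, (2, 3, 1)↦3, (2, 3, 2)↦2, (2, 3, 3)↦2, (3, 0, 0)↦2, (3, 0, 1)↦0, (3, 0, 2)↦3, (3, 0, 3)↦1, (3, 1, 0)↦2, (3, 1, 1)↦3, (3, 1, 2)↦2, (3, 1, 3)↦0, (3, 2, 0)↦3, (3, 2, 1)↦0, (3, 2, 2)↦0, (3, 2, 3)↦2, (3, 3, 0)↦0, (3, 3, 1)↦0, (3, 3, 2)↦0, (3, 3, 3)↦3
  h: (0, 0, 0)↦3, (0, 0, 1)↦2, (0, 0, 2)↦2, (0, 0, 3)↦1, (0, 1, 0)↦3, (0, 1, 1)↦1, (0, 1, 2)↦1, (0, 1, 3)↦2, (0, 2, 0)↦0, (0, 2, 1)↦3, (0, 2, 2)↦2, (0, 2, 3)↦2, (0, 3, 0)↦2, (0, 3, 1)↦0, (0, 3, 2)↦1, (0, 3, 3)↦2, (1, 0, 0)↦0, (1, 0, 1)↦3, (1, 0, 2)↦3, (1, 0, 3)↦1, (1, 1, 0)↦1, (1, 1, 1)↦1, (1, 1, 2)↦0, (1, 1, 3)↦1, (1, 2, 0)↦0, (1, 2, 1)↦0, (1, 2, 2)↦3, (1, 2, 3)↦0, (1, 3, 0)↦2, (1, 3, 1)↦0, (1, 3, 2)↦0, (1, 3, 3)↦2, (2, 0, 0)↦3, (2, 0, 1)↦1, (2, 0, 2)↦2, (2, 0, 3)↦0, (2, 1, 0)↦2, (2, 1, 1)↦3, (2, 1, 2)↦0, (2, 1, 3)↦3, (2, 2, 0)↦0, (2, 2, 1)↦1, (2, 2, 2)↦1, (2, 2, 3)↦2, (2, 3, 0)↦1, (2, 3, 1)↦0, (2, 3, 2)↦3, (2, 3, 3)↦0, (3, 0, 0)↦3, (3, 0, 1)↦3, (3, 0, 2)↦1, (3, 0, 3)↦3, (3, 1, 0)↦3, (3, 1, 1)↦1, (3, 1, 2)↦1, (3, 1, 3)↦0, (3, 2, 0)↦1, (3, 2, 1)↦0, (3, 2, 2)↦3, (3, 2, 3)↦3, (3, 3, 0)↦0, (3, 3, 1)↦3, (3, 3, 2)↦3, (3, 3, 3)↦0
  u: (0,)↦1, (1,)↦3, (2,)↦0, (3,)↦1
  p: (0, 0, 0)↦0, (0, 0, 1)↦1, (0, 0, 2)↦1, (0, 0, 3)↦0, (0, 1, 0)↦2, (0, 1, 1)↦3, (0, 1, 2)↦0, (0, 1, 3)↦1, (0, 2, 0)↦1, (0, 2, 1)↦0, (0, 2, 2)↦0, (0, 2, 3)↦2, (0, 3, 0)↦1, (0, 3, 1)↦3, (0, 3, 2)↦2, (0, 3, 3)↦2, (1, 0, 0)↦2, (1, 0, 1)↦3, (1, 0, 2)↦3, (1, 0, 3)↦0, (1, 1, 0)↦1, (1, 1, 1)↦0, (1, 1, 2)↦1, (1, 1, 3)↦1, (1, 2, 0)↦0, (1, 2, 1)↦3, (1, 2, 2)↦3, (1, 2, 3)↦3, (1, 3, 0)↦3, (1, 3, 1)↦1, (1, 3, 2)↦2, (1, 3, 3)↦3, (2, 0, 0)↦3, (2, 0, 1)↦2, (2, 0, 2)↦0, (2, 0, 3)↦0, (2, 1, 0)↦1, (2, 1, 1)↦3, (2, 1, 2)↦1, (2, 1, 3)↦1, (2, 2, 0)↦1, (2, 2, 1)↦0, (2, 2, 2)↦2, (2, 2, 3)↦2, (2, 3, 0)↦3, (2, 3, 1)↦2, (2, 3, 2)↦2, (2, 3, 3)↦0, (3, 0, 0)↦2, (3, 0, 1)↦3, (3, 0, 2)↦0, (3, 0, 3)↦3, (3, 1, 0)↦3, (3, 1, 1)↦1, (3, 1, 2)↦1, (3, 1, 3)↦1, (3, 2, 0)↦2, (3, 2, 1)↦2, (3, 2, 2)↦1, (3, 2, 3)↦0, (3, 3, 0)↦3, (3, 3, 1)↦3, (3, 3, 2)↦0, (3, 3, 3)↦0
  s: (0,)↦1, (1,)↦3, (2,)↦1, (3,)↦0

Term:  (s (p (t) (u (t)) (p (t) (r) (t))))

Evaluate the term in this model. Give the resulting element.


value = 1

  t = 2
  t = 2
  (u (t)) = u(2,) = 0
  t = 2
  r = 2
  t = 2
  (p (t) (r) (t)) = p(2, 2, 2) = 2
  (p (t) (u (t)) (p (t) (r) (t))) = p(2, 0, 2) = 0
  (s (p (t) (u (t)) (p (t) (r) (t)))) = s(0,) = 1


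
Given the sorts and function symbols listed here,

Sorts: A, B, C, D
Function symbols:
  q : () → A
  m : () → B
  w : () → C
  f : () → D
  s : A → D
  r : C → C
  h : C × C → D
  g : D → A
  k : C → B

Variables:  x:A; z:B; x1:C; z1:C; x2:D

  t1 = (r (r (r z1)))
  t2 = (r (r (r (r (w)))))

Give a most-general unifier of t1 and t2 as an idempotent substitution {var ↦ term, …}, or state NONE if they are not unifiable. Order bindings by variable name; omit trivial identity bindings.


{z1 ↦ (r (w))}


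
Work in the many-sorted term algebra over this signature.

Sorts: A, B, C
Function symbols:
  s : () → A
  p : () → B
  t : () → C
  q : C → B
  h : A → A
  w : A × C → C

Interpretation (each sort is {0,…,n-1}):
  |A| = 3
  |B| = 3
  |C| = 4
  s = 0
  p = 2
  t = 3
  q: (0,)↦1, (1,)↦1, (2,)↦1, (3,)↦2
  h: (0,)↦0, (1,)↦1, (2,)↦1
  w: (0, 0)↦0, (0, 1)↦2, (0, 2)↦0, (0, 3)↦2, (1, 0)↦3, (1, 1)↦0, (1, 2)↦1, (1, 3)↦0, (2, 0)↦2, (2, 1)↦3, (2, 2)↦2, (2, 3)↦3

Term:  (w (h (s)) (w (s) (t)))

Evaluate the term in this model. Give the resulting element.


value = 0

  s = 0
  (h (s)) = h(0,) = 0
  s = 0
  t = 3
  (w (s) (t)) = w(0, 3) = 2
  (w (h (s)) (w (s) (t))) = w(0, 2) = 0


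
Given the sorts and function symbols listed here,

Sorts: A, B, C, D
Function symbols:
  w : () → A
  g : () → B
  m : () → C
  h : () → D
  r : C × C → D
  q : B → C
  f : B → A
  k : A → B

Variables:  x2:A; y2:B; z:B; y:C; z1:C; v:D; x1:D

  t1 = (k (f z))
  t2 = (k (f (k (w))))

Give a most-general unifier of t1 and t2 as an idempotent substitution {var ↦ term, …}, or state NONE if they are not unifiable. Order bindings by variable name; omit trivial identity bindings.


{z ↦ (k (w))}


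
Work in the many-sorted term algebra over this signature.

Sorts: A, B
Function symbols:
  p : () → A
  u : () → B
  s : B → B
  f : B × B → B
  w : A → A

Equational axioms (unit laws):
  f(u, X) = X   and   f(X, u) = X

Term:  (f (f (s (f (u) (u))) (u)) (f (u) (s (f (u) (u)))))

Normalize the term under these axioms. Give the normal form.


1. (f (f (s (f (u) (u))) (u)) (f (u) (s (f (u) (u)))))  →  (f (s (f (u) (u))) (f (u) (s (f (u) (u)))))
2. (f (s (f (u) (u))) (f (u) (s (f (u) (u)))))  →  (f (s (u)) (f (u) (s (f (u) (u)))))
3. (f (s (u)) (f (u) (s (f (u) (u)))))  →  (f (s (u)) (s (f (u) (u))))
4. (f (s (u)) (s (f (u) (u))))  →  (f (s (u)) (s (u)))

normal form = (f (s (u)) (s (u)))


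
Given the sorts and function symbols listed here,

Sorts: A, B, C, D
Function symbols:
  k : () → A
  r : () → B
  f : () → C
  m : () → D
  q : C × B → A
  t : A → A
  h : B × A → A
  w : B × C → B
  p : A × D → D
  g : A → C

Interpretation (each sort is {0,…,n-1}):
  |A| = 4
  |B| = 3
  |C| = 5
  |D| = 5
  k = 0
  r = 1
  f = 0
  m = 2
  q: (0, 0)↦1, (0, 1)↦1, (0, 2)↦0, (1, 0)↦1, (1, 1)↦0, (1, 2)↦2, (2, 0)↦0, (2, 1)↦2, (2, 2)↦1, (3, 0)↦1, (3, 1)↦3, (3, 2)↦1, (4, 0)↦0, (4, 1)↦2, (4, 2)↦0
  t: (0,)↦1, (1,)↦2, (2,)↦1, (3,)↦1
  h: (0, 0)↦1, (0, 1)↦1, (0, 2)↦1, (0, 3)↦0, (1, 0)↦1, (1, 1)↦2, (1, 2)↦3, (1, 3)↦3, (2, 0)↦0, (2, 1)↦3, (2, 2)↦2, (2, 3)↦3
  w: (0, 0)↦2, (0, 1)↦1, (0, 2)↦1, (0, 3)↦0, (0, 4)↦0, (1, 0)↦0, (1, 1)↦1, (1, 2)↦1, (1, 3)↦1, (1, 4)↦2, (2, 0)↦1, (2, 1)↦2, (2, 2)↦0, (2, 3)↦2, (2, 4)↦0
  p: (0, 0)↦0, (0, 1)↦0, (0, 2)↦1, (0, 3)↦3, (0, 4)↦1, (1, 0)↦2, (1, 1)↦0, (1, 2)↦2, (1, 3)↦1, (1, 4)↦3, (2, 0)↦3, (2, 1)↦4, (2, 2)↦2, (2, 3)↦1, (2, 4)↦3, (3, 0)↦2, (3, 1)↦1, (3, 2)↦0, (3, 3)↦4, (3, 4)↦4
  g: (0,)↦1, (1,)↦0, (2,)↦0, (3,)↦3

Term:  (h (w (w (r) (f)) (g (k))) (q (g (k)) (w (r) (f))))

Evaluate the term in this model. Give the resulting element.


  r = 1
  f = 0
  (w (r) (f)) = w(1, 0) = 0
  k = 0
  (g (k)) = g(0,) = 1
  (w (w (r) (f)) (g (k))) = w(0, 1) = 1
  k = 0
  (g (k)) = g(0,) = 1
  r = 1
  f = 0
  (w (r) (f)) = w(1, 0) = 0
  (q (g (k)) (w (r) (f))) = q(1, 0) = 1
  (h (w (w (r) (f)) (g (k))) (q (g (k)) (w (r) (f)))) = h(1, 1) = 2

value = 2


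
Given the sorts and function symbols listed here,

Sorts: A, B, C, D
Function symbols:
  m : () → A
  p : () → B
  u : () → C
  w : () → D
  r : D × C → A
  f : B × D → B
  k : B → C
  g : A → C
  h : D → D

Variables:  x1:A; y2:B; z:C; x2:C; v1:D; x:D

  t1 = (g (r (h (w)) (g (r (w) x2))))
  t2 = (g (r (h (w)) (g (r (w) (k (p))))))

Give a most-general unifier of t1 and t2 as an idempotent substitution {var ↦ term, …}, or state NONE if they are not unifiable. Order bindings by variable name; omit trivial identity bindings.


{x2 ↦ (k (p))}


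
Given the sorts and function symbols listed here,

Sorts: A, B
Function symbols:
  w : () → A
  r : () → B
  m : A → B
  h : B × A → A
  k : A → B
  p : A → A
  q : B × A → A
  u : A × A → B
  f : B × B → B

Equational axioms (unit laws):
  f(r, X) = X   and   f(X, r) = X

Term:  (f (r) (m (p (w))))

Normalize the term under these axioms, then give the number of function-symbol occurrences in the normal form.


size = 3

1. (f (r) (m (p (w))))  →  (m (p (w)))
normal form: (m (p (w)))


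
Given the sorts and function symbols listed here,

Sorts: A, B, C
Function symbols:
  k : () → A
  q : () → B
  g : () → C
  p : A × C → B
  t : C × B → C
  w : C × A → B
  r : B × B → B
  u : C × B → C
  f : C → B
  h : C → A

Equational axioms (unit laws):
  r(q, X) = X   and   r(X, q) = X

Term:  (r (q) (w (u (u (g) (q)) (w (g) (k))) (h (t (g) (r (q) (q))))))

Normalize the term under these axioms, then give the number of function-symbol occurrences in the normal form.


1. (r (q) (w (u (u (g) (q)) (w (g) (k))) (h (t (g) (r (q) (q))))))  →  (w (u (u (g) (q)) (w (g) (k))) (h (t (g) (r (q) (q)))))
2. (w (u (u (g) (q)) (w (g) (k))) (h (t (g) (r (q) (q)))))  →  (w (u (u (g) (q)) (w (g) (k))) (h (t (g) (q))))
normal form: (w (u (u (g) (q)) (w (g) (k))) (h (t (g) (q))))

size = 12


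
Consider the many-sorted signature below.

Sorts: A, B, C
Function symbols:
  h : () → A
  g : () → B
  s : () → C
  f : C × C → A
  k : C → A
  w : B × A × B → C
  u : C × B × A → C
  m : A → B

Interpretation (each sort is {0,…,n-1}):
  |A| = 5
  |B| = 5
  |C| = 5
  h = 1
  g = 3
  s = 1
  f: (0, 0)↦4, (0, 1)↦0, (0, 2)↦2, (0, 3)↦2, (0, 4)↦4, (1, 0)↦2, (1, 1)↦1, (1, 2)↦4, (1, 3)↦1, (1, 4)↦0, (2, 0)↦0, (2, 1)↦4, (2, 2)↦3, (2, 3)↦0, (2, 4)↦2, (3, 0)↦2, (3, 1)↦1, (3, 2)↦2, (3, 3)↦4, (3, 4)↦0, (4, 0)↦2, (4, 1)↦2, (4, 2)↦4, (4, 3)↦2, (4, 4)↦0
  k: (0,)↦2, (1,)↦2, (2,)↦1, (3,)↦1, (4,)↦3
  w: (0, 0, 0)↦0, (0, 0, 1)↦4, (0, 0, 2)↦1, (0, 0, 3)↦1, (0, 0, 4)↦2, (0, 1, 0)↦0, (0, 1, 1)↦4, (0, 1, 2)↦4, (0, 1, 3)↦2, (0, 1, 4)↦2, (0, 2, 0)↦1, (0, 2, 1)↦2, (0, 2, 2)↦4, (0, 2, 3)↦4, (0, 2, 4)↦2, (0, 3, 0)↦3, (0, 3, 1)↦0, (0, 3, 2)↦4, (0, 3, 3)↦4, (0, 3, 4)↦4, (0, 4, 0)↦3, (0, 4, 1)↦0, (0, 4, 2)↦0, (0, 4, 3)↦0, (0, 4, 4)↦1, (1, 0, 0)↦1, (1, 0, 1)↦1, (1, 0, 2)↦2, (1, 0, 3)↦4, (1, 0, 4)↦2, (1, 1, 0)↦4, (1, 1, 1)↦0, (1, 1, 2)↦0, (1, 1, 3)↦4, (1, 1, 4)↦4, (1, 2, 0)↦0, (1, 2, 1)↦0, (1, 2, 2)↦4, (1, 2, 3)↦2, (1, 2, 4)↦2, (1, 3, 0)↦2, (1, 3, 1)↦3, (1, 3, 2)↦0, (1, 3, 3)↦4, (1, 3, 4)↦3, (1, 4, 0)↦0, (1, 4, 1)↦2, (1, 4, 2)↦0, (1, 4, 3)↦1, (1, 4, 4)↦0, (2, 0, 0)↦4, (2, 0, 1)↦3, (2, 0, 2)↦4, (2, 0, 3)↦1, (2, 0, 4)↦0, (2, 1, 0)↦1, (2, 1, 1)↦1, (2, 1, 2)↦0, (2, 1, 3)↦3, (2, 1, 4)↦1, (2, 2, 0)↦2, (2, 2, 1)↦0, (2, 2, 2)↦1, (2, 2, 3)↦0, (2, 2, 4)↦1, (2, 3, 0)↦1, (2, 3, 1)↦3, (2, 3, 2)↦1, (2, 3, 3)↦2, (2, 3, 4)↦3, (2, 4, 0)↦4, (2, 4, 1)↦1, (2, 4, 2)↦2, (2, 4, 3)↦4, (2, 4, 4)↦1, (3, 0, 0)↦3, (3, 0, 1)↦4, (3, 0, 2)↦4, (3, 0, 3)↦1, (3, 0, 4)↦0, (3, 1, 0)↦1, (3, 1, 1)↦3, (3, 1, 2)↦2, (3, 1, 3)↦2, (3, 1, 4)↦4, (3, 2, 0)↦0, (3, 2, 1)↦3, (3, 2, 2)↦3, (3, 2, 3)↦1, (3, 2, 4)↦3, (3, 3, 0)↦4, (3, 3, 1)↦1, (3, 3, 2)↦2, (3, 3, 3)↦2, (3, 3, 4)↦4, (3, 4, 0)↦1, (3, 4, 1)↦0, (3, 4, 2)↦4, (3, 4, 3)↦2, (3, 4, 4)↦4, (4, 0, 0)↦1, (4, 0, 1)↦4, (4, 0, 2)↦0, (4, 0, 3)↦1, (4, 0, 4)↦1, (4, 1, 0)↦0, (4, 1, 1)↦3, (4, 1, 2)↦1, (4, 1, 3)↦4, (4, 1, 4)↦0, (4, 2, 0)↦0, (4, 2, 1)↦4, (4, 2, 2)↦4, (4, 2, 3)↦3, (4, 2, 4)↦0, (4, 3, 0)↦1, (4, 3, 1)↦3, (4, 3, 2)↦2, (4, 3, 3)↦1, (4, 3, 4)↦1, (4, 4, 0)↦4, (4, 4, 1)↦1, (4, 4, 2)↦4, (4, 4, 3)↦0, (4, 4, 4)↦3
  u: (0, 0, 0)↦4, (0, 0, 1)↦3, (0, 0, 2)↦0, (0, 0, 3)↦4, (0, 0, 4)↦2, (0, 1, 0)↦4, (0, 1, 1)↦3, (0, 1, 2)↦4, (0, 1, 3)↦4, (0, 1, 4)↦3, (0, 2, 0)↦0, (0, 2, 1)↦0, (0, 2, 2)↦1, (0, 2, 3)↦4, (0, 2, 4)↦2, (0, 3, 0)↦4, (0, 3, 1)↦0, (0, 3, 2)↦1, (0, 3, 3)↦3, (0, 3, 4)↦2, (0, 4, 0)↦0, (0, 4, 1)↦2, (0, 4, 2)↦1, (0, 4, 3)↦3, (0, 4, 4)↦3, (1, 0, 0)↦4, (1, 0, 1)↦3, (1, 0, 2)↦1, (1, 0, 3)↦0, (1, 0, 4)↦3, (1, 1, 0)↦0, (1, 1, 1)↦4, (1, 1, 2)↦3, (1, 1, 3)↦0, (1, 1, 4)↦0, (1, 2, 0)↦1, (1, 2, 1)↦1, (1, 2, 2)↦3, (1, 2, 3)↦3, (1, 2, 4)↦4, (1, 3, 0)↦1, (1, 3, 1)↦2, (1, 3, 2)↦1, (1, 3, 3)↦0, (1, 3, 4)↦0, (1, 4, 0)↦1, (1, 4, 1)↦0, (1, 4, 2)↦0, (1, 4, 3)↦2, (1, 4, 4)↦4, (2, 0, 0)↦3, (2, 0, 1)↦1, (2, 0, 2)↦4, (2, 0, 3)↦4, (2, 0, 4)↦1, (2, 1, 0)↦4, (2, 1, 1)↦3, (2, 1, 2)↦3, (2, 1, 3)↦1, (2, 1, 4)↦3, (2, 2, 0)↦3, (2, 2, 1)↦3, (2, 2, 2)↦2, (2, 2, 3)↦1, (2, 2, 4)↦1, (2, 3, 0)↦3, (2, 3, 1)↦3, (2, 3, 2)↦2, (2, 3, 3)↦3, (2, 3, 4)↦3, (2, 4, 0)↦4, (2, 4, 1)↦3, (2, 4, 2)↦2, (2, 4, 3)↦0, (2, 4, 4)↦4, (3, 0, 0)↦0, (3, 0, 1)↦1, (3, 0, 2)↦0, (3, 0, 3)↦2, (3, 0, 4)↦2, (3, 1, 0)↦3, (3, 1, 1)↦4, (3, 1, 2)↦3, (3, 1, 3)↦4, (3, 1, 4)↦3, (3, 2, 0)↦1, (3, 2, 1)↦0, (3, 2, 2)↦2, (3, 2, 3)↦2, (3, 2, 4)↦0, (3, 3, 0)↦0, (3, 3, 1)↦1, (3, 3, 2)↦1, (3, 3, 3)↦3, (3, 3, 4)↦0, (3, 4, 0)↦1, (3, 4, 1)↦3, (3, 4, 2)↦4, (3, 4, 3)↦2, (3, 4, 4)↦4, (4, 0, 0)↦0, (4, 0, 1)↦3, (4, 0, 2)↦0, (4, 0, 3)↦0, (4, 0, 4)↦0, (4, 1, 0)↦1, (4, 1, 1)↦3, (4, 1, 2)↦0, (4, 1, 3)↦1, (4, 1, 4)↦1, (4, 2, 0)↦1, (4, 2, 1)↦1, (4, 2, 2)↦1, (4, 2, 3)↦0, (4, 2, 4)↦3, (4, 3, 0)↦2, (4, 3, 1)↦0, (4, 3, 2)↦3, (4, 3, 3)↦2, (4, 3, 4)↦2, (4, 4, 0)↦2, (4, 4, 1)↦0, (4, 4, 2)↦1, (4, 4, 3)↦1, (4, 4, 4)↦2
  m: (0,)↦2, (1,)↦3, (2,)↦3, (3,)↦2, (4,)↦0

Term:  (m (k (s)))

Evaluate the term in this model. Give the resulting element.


  s = 1
  (k (s)) = k(1,) = 2
  (m (k (s))) = m(2,) = 3

value = 3


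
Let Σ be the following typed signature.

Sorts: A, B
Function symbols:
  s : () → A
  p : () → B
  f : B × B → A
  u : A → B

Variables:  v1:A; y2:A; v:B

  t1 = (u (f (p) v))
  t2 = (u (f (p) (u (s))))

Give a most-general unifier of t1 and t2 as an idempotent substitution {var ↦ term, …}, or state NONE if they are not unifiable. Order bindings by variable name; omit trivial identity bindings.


{v ↦ (u (s))}


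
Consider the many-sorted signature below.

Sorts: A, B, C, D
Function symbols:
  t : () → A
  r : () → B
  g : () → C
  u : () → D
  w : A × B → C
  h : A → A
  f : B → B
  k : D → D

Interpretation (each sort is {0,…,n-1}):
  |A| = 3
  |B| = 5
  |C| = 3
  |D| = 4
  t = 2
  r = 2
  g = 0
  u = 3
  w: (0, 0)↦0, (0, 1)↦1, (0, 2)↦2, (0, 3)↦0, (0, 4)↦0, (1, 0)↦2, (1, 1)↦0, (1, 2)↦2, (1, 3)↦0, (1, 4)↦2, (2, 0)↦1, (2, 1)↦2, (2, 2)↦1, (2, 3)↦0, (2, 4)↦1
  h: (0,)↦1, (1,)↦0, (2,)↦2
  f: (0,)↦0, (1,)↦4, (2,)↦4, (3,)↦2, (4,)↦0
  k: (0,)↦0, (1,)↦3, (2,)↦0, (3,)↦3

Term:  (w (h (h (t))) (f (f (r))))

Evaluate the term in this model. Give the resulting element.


value = 1

  t = 2
  (h (t)) = h(2,) = 2
  (h (h (t))) = h(2,) = 2
  r = 2
  (f (r)) = f(2,) = 4
  (f (f (r))) = f(4,) = 0
  (w (h (h (t))) (f (f (r)))) = w(2, 0) = 1


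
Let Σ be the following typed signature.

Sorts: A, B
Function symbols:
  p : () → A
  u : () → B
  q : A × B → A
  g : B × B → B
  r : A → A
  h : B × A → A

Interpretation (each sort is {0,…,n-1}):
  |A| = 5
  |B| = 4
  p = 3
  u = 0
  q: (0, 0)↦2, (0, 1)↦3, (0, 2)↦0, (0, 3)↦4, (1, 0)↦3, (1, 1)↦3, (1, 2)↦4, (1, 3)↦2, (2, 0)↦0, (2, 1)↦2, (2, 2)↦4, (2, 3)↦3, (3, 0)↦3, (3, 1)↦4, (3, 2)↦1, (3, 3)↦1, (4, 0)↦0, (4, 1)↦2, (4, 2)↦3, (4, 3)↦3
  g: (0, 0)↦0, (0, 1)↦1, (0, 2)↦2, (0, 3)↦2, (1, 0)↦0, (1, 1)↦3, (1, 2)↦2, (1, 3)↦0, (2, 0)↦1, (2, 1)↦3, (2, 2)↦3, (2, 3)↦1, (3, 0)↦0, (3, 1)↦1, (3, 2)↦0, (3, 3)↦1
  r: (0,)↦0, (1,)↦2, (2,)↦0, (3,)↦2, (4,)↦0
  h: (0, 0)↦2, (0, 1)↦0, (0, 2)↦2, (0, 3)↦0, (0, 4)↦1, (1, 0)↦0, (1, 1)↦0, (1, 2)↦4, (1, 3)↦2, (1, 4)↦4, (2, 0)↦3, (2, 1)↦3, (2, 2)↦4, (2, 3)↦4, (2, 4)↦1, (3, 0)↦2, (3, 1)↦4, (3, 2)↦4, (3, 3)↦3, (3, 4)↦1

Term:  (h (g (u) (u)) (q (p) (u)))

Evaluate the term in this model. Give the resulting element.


  u = 0
  u = 0
  (g (u) (u)) = g(0, 0) = 0
  p = 3
  u = 0
  (q (p) (u)) = q(3, 0) = 3
  (h (g (u) (u)) (q (p) (u))) = h(0, 3) = 0

value = 0


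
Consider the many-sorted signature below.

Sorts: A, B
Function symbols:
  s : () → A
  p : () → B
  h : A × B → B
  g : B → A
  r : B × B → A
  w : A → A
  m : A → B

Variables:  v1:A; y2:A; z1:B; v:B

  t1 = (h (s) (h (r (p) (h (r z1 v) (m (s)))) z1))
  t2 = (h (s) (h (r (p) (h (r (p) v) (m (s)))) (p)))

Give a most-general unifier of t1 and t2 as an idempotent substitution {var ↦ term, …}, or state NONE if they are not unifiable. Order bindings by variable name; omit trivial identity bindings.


{z1 ↦ (p)}


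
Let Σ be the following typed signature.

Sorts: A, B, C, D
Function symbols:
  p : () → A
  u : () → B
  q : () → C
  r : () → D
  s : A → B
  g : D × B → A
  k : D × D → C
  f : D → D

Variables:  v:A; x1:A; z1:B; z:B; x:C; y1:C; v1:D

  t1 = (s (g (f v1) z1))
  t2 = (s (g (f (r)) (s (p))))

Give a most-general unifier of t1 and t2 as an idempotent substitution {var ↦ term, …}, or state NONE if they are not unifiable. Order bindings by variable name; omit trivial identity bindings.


{v1 ↦ (r), z1 ↦ (s (p))}


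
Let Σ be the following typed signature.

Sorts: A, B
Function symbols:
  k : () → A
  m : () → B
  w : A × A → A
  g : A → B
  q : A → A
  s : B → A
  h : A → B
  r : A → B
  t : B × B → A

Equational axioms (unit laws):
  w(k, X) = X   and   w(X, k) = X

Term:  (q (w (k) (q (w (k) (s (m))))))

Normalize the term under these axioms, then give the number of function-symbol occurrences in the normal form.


size = 4

1. (q (w (k) (q (w (k) (s (m))))))  →  (q (q (w (k) (s (m)))))
2. (q (q (w (k) (s (m)))))  →  (q (q (s (m))))
normal form: (q (q (s (m))))


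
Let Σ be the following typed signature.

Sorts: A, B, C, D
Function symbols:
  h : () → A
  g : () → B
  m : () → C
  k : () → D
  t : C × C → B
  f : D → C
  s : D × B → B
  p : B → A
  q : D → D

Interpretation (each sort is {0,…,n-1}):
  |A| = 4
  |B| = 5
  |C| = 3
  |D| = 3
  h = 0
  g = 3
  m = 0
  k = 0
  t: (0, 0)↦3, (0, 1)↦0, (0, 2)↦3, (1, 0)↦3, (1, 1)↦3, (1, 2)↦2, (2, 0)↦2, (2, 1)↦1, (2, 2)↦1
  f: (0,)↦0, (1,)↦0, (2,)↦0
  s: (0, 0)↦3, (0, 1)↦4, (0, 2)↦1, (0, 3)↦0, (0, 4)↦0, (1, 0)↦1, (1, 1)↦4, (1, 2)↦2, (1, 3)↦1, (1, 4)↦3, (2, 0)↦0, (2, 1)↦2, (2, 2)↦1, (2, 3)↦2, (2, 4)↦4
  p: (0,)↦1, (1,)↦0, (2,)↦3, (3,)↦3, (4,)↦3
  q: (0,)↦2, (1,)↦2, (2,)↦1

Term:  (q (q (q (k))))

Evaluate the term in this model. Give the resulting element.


value = 2

  k = 0
  (q (k)) = q(0,) = 2
  (q (q (k))) = q(2,) = 1
  (q (q (q (k)))) = q(1,) = 2


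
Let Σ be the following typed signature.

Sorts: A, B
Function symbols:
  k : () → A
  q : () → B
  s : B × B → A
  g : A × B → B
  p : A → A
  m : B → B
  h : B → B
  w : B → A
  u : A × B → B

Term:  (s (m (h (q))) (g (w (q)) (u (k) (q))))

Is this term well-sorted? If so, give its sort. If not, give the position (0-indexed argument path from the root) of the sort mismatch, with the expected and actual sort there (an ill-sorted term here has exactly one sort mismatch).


      (q) : B
    (h (q)) : B
  (m (h (q))) : B
      (q) : B
    (w (q)) : A
      (k) : A
      (q) : B
    (u (k) (q)) : B
  (g (w (q)) (u (k) (q))) : B
(s (m (h (q))) (g (w (q)) (u (k) (q)))) : A

well-sorted; sort = A


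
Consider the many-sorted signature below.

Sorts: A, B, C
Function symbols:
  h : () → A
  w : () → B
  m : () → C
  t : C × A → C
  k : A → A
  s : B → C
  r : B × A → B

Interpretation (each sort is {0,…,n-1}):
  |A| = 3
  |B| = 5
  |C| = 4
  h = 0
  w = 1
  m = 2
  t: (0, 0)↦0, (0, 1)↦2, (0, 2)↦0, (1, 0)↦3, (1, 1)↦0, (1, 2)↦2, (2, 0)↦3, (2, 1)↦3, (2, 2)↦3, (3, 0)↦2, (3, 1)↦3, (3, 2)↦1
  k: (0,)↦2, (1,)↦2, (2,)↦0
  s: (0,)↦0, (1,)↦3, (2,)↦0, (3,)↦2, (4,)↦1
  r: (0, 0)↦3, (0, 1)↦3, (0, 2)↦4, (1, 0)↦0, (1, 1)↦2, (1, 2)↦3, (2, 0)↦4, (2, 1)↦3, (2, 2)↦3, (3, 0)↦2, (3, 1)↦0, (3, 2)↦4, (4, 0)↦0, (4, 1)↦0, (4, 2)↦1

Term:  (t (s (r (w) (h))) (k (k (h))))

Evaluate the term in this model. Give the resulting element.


  w = 1
  h = 0
  (r (w) (h)) = r(1, 0) = 0
  (s (r (w) (h))) = s(0,) = 0
  h = 0
  (k (h)) = k(0,) = 2
  (k (k (h))) = k(2,) = 0
  (t (s (r (w) (h))) (k (k (h)))) = t(0, 0) = 0

value = 0


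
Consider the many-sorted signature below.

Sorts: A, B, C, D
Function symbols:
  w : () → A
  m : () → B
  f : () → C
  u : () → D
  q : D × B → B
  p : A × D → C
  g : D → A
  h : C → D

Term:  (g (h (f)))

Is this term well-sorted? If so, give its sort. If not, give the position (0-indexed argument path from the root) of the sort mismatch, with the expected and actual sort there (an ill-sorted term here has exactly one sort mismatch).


well-sorted; sort = A

    (f) : C
  (h (f)) : D
(g (h (f))) : A


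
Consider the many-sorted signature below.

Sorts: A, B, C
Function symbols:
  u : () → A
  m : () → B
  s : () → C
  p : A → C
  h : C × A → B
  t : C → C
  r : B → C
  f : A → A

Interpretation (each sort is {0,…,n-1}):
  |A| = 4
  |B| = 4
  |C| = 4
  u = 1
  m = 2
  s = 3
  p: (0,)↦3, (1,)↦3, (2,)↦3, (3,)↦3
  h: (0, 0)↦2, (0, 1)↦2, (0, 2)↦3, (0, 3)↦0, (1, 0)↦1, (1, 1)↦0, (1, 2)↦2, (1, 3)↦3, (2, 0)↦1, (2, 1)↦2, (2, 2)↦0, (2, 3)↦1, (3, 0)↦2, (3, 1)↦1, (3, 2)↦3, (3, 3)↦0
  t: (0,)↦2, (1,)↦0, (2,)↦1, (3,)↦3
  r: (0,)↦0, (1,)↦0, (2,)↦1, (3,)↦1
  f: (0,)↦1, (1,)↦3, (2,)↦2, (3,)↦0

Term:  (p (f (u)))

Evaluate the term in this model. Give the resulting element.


value = 3

  u = 1
  (f (u)) = f(1,) = 3
  (p (f (u))) = p(3,) = 3


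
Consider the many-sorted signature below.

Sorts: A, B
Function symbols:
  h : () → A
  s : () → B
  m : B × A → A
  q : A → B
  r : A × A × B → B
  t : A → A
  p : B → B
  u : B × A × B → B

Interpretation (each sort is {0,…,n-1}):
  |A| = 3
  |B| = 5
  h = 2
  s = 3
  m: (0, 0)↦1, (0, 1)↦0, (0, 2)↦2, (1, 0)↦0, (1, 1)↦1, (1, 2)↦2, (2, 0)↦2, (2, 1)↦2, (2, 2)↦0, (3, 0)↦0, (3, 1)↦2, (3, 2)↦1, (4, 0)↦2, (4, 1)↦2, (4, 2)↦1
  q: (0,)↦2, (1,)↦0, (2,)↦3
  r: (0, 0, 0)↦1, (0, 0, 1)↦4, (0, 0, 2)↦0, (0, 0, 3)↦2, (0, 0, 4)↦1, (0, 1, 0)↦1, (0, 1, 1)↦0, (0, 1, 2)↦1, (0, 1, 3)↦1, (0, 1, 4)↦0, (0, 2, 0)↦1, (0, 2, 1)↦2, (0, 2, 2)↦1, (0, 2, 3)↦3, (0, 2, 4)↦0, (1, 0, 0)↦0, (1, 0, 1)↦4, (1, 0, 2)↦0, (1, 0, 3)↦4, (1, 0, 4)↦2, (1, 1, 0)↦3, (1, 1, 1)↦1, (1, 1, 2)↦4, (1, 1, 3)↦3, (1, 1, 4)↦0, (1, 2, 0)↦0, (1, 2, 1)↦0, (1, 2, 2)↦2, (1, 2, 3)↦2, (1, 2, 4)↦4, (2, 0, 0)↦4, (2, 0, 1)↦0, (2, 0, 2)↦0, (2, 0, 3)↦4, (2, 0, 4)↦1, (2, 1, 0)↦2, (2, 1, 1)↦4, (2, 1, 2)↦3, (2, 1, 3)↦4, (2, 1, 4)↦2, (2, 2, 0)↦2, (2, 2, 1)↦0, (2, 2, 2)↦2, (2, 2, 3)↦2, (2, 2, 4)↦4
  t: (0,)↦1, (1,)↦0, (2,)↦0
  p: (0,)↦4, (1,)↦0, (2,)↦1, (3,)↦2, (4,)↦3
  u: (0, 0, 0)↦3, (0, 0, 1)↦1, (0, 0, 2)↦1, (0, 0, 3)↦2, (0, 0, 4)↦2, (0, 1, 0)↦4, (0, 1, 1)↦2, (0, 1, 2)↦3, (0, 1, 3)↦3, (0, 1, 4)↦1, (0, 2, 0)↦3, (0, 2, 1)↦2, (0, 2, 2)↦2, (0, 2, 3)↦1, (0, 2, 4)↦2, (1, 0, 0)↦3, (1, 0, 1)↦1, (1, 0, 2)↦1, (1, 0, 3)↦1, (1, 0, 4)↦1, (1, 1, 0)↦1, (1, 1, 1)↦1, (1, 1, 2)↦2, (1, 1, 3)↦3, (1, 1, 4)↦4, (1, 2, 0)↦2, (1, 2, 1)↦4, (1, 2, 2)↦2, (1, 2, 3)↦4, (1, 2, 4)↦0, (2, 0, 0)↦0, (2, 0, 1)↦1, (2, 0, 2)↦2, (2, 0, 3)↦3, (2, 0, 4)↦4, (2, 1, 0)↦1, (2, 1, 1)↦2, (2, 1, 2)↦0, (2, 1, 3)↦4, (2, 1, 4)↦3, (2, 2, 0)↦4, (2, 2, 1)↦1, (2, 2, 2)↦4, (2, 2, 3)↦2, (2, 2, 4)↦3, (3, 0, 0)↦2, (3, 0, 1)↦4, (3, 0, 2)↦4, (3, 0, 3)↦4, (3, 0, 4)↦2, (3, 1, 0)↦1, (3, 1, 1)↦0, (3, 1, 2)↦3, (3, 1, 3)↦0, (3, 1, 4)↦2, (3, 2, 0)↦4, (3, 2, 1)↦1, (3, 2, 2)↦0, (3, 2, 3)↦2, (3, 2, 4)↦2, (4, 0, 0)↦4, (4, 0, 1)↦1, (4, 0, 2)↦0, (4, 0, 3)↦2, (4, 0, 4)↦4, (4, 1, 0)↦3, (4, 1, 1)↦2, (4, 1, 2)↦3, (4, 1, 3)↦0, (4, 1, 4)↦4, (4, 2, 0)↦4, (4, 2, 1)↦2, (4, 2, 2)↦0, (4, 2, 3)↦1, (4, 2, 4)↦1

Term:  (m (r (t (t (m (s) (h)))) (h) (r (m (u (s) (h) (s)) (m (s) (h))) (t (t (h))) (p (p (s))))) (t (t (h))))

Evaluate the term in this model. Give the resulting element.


value = 2

  s = 3
  h = 2
  (m (s) (h)) = m(3, 2) = 1
  (t (m (s) (h))) = t(1,) = 0
  (t (t (m (s) (h)))) = t(0,) = 1
  h = 2
  s = 3
  h = 2
  s = 3
  (u (s) (h) (s)) = u(3, 2, 3) = 2
  s = 3
  h = 2
  (m (s) (h)) = m(3, 2) = 1
  (m (u (s) (h) (s)) (m (s) (h))) = m(2, 1) = 2
  h = 2
  (t (h)) = t(2,) = 0
  (t (t (h))) = t(0,) = 1
  s = 3
  (p (s)) = p(3,) = 2
  (p (p (s))) = p(2,) = 1
  (r (m (u (s) (h) (s)) (m (s) (h))) (t (t (h))) (p (p (s)))) = r(2, 1, 1) = 4
  (r (t (t (m (s) (h)))) (h) (r (m (u (s) (h) (s)) (m (s) (h))) (t (t (h))) (p (p (s))))) = r(1, 2, 4) = 4
  h = 2
  (t (h)) = t(2,) = 0
  (t (t (h))) = t(0,) = 1
  (m (r (t (t (m (s) (h)))) (h) (r (m (u (s) (h) (s)) (m (s) (h))) (t (t (h))) (p (p (s))))) (t (t (h)))) = m(4, 1) = 2


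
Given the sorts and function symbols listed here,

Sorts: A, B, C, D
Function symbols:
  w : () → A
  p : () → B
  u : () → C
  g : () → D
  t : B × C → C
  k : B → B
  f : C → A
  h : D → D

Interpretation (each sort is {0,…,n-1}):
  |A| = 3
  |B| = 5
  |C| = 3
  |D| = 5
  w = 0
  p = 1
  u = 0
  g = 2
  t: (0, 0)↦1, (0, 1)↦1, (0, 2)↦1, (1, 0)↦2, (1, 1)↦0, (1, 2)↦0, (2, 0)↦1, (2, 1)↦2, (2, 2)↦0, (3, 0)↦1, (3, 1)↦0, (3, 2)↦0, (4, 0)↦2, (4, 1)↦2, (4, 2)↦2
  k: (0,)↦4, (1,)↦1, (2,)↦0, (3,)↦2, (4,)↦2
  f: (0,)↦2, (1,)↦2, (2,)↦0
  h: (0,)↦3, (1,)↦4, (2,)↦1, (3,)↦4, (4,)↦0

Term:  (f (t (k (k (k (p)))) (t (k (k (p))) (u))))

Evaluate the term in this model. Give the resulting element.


  p = 1
  (k (p)) = k(1,) = 1
  (k (k (p))) = k(1,) = 1
  (k (k (k (p)))) = k(1,) = 1
  p = 1
  (k (p)) = k(1,) = 1
  (k (k (p))) = k(1,) = 1
  u = 0
  (t (k (k (p))) (u)) = t(1, 0) = 2
  (t (k (k (k (p)))) (t (k (k (p))) (u))) = t(1, 2) = 0
  (f (t (k (k (k (p)))) (t (k (k (p))) (u)))) = f(0,) = 2

value = 2


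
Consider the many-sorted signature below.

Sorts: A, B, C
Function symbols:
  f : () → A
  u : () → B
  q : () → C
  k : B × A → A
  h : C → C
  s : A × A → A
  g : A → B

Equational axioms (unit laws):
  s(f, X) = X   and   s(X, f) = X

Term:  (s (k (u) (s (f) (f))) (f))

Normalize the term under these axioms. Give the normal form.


1. (s (k (u) (s (f) (f))) (f))  →  (k (u) (s (f) (f)))
2. (k (u) (s (f) (f)))  →  (k (u) (f))

normal form = (k (u) (f))


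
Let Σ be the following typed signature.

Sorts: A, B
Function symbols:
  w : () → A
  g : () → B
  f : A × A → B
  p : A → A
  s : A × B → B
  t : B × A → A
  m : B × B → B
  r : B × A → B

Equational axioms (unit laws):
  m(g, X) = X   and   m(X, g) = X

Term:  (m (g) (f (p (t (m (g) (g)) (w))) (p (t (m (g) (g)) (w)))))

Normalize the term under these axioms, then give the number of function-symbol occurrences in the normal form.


size = 9

1. (m (g) (f (p (t (m (g) (g)) (w))) (p (t (m (g) (g)) (w)))))  →  (f (p (t (m (g) (g)) (w))) (p (t (m (g) (g)) (w))))
2. (f (p (t (m (g) (g)) (w))) (p (t (m (g) (g)) (w))))  →  (f (p (t (g) (w))) (p (t (m (g) (g)) (w))))
3. (f (p (t (g) (w))) (p (t (m (g) (g)) (w))))  →  (f (p (t (g) (w))) (p (t (g) (w))))
normal form: (f (p (t (g) (w))) (p (t (g) (w))))


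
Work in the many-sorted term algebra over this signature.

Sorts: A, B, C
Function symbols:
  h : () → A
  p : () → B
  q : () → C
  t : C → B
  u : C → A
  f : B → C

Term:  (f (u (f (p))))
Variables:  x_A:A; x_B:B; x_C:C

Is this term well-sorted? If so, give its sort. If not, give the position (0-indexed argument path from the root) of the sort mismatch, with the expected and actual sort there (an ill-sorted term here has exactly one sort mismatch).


ill-sorted at position [0]: expected B, got A

      (p) : B
    (f (p)) : C
  (u (f (p))) : A
(f (u (f (p)))) : ✗ arg 0 at [0] has sort A, expected B


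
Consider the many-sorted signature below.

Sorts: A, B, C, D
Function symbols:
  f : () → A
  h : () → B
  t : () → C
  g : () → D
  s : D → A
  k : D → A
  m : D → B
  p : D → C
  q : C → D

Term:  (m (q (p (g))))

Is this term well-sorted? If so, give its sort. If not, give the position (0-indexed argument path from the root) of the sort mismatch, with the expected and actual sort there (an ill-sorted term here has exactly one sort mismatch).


well-sorted; sort = B

      (g) : D
    (p (g)) : C
  (q (p (g))) : D
(m (q (p (g)))) : B


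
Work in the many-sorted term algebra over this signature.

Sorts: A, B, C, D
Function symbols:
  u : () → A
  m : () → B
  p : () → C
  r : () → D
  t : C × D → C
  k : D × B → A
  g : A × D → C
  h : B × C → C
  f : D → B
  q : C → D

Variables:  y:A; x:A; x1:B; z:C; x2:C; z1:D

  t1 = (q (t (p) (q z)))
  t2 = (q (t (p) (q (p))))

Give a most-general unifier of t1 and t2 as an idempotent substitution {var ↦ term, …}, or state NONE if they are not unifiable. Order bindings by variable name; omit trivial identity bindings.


{z ↦ (p)}


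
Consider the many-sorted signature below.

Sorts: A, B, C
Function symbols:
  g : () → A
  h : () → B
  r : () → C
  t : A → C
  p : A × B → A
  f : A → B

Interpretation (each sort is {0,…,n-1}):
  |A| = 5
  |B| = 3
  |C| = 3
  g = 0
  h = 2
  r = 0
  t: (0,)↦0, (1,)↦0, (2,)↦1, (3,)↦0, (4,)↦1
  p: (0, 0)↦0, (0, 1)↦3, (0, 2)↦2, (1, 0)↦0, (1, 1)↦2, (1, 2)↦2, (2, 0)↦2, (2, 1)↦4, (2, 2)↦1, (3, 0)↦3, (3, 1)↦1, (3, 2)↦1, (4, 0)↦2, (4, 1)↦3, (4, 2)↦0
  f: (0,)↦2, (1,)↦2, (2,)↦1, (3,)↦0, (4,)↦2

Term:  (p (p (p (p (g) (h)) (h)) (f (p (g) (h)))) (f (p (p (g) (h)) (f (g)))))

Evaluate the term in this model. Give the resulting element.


  g = 0
  h = 2
  (p (g) (h)) = p(0, 2) = 2
  h = 2
  (p (p (g) (h)) (h)) = p(2, 2) = 1
  g = 0
  h = 2
  (p (g) (h)) = p(0, 2) = 2
  (f (p (g) (h))) = f(2,) = 1
  (p (p (p (g) (h)) (h)) (f (p (g) (h)))) = p(1, 1) = 2
  g = 0
  h = 2
  (p (g) (h)) = p(0, 2) = 2
  g = 0
  (f (g)) = f(0,) = 2
  (p (p (g) (h)) (f (g))) = p(2, 2) = 1
  (f (p (p (g) (h)) (f (g)))) = f(1,) = 2
  (p (p (p (p (g) (h)) (h)) (f (p (g) (h)))) (f (p (p (g) (h)) (f (g))))) = p(2, 2) = 1

value = 1


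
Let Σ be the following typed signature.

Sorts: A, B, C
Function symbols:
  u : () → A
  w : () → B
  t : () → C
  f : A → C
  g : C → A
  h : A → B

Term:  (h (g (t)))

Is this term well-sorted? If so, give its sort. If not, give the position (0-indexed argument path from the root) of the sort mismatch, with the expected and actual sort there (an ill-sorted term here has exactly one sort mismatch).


    (t) : C
  (g (t)) : A
(h (g (t))) : B

well-sorted; sort = B


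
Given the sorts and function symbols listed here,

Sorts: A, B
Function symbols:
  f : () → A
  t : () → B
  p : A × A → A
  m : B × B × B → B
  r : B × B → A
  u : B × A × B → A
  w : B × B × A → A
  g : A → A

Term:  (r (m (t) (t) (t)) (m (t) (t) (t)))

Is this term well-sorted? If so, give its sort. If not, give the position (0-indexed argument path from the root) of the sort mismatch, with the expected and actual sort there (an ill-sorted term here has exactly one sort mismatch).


    (t) : B
    (t) : B
    (t) : B
  (m (t) (t) (t)) : B
    (t) : B
    (t) : B
    (t) : B
  (m (t) (t) (t)) : B
(r (m (t) (t) (t)) (m (t) (t) (t))) : A

well-sorted; sort = A
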